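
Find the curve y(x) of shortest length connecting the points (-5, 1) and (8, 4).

Arc-length functional: J[y] = ∫ sqrt(1 + (y')^2) dx.
Lagrangian L = sqrt(1 + (y')^2) has no explicit y dependence, so ∂L/∂y = 0 and the Euler-Lagrange equation gives
    d/dx( y' / sqrt(1 + (y')^2) ) = 0  ⇒  y' / sqrt(1 + (y')^2) = const.
Hence y' is constant, so y(x) is affine.
Fitting the endpoints (-5, 1) and (8, 4):
    slope m = (4 − 1) / (8 − (-5)) = 3/13,
    intercept c = 1 − m·(-5) = 28/13.
Extremal: y(x) = (3/13) x + 28/13.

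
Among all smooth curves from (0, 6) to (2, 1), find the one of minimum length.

Arc-length functional: J[y] = ∫ sqrt(1 + (y')^2) dx.
Lagrangian L = sqrt(1 + (y')^2) has no explicit y dependence, so ∂L/∂y = 0 and the Euler-Lagrange equation gives
    d/dx( y' / sqrt(1 + (y')^2) ) = 0  ⇒  y' / sqrt(1 + (y')^2) = const.
Hence y' is constant, so y(x) is affine.
Fitting the endpoints (0, 6) and (2, 1):
    slope m = (1 − 6) / (2 − 0) = -5/2,
    intercept c = 6 − m·0 = 6.
Extremal: y(x) = (-5/2) x + 6.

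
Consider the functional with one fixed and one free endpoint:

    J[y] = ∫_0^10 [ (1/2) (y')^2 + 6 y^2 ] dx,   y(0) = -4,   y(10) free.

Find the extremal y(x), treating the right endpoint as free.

The Lagrangian L = (1/2) (y')^2 + 6 y^2 gives
    ∂L/∂y = 12 y,   ∂L/∂y' = y'.
Euler-Lagrange: y'' − 12 y = 0.
With k = sqrt(12), the general solution is
    y(x) = A cosh(sqrt(12) x) + B sinh(sqrt(12) x).
Fixed left endpoint y(0) = -4 ⇒ A = -4.
The right endpoint x = 10 is free, so the natural (transversality) condition is ∂L/∂y' |_{x=10} = 0, i.e. y'(10) = 0.
Compute y'(x) = A k sinh(k x) + B k cosh(k x), so
    y'(10) = A k sinh(k·10) + B k cosh(k·10) = 0
    ⇒ B = −A tanh(k·10) = 4 tanh(sqrt(12)·10).
Therefore the extremal is
    y(x) = −4 cosh(sqrt(12) x) + 4 tanh(sqrt(12)·10) sinh(sqrt(12) x).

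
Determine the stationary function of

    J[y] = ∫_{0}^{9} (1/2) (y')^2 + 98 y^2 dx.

The Lagrangian is L = (1/2) (y')^2 + 98 y^2.
Compute ∂L/∂y = 196y, ∂L/∂y' = y'.
The Euler-Lagrange equation d/dx(∂L/∂y') − ∂L/∂y = 0 reduces to
    y'' − 196 y = 0.
Its general solution is
    y(x) = A e^(14x) + B e^(−14x),
with A, B fixed by the endpoint conditions.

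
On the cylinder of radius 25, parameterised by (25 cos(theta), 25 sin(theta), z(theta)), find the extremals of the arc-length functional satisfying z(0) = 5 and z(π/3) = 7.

Parameterise the cylinder of radius R = 25 as
    r(θ) = (25 cos θ, 25 sin θ, z(θ)).
The arc-length element is
    ds = sqrt(625 + (dz/dθ)^2) dθ,
so the Lagrangian is L = sqrt(625 + z'^2).
L depends on z' only, not on z or θ, so ∂L/∂z = 0 and
    ∂L/∂z' = z' / sqrt(625 + z'^2).
The Euler-Lagrange equation gives
    d/dθ( z' / sqrt(625 + z'^2) ) = 0,
so z' is constant. Integrating once:
    z(θ) = a θ + b,
a helix on the cylinder (a straight line when the cylinder is unrolled). The constants a, b are determined by the endpoint conditions.
With endpoint conditions z(0) = 5 and z(π/3) = 7: from z(0) = b we get b = 5, and a·π/3 + 5 = 7 gives a = 6/π, so
    z(θ) = (6/π) θ + 5.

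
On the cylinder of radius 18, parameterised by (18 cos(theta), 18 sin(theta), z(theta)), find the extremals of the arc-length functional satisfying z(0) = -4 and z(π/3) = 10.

Parameterise the cylinder of radius R = 18 as
    r(θ) = (18 cos θ, 18 sin θ, z(θ)).
The arc-length element is
    ds = sqrt(324 + (dz/dθ)^2) dθ,
so the Lagrangian is L = sqrt(324 + z'^2).
L depends on z' only, not on z or θ, so ∂L/∂z = 0 and
    ∂L/∂z' = z' / sqrt(324 + z'^2).
The Euler-Lagrange equation gives
    d/dθ( z' / sqrt(324 + z'^2) ) = 0,
so z' is constant. Integrating once:
    z(θ) = a θ + b,
a helix on the cylinder (a straight line when the cylinder is unrolled). The constants a, b are determined by the endpoint conditions.
With endpoint conditions z(0) = -4 and z(π/3) = 10: from z(0) = b we get b = -4, and a·π/3 + -4 = 10 gives a = 42/π, so
    z(θ) = (42/π) θ − 4.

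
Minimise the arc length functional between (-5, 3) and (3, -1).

Arc-length functional: J[y] = ∫ sqrt(1 + (y')^2) dx.
Lagrangian L = sqrt(1 + (y')^2) has no explicit y dependence, so ∂L/∂y = 0 and the Euler-Lagrange equation gives
    d/dx( y' / sqrt(1 + (y')^2) ) = 0  ⇒  y' / sqrt(1 + (y')^2) = const.
Hence y' is constant, so y(x) is affine.
Fitting the endpoints (-5, 3) and (3, -1):
    slope m = ((-1) − 3) / (3 − (-5)) = -1/2,
    intercept c = 3 − m·(-5) = 1/2.
Extremal: y(x) = (-1/2) x + 1/2.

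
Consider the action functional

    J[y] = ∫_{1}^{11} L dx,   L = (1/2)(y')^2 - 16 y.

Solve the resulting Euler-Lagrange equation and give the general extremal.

The Lagrangian is L = (1/2)(y')^2 - 16 y.
∂L/∂y = -16.
∂L/∂y' = y'.
The Euler-Lagrange equation d/dx(∂L/∂y') − ∂L/∂y = 0 becomes:
    y'' + 16 = 0
General solution: y(x) = -8 x^2 + A x + B, where A and B are arbitrary constants fixed by the endpoint conditions.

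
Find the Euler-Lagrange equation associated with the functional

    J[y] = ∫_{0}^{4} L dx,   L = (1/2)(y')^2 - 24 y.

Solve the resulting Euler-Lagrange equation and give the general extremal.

The Lagrangian is L = (1/2)(y')^2 - 24 y.
∂L/∂y = -24.
∂L/∂y' = y'.
The Euler-Lagrange equation d/dx(∂L/∂y') − ∂L/∂y = 0 becomes:
    y'' + 24 = 0
General solution: y(x) = -12 x^2 + A x + B, where A and B are arbitrary constants fixed by the endpoint conditions.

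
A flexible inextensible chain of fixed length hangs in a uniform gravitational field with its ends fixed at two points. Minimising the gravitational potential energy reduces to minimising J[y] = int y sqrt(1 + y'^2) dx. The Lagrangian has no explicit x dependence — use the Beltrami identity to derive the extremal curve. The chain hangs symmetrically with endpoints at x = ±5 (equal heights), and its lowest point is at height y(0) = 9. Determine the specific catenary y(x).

The Lagrangian L(y, y') = y sqrt(1 + y'^2) has no explicit x dependence, so the Beltrami identity applies:
    L − y' ∂L/∂y' = C.
Compute ∂L/∂y' = y · y' / sqrt(1 + y'^2). Then
    L − y' ∂L/∂y'
    = y sqrt(1 + y'^2) − y · y'^2 / sqrt(1 + y'^2)
    = y (1 + y'^2 − y'^2) / sqrt(1 + y'^2)
    = y / sqrt(1 + y'^2) = C.
Squaring gives y^2 = C^2 (1 + y'^2), i.e.
    y'^2 = y^2 / C^2 − 1.
Separating variables,
    dy / sqrt(y^2 − C^2) = dx / C,
and integrating gives arccosh(y / C) = (x − a)/C, so
    y(x) = C cosh((x − a)/C),
the catenary. The constants C and a are fixed by the two endpoint conditions (and, for the hanging-chain problem, the length constraint selects C).
Now fit the given data. The endpoints x = ±5 are symmetric at equal height, so the catenary is even about its minimum: a = 0 and y(x) = C cosh(x/C). The lowest point is y(0) = C cosh(0) = C, and we are told y(0) = 9, so C = 9. Therefore
    y(x) = 9 cosh(x/9),
and at the endpoints
    y(±5) = 9 cosh(5/9).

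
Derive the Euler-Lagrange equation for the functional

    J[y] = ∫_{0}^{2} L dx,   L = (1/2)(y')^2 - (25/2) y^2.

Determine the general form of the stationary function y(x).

The Lagrangian is L = (1/2)(y')^2 - (25/2) y^2.
∂L/∂y = -25y.
∂L/∂y' = y'.
The Euler-Lagrange equation d/dx(∂L/∂y') − ∂L/∂y = 0 becomes:
    y'' + 25 y = 0
General solution: y(x) = A sin(5x) + B cos(5x), where A and B are arbitrary constants fixed by the endpoint conditions.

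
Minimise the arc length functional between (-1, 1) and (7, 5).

Arc-length functional: J[y] = ∫ sqrt(1 + (y')^2) dx.
Lagrangian L = sqrt(1 + (y')^2) has no explicit y dependence, so ∂L/∂y = 0 and the Euler-Lagrange equation gives
    d/dx( y' / sqrt(1 + (y')^2) ) = 0  ⇒  y' / sqrt(1 + (y')^2) = const.
Hence y' is constant, so y(x) is affine.
Fitting the endpoints (-1, 1) and (7, 5):
    slope m = (5 − 1) / (7 − (-1)) = 1/2,
    intercept c = 1 − m·(-1) = 3/2.
Extremal: y(x) = (1/2) x + 3/2.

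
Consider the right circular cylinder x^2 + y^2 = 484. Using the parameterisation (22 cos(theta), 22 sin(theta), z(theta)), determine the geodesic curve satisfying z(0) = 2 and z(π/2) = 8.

Parameterise the cylinder of radius R = 22 as
    r(θ) = (22 cos θ, 22 sin θ, z(θ)).
The arc-length element is
    ds = sqrt(484 + (dz/dθ)^2) dθ,
so the Lagrangian is L = sqrt(484 + z'^2).
L depends on z' only, not on z or θ, so ∂L/∂z = 0 and
    ∂L/∂z' = z' / sqrt(484 + z'^2).
The Euler-Lagrange equation gives
    d/dθ( z' / sqrt(484 + z'^2) ) = 0,
so z' is constant. Integrating once:
    z(θ) = a θ + b,
a helix on the cylinder (a straight line when the cylinder is unrolled). The constants a, b are determined by the endpoint conditions.
With endpoint conditions z(0) = 2 and z(π/2) = 8: from z(0) = b we get b = 2, and a·π/2 + 2 = 8 gives a = 12/π, so
    z(θ) = (12/π) θ + 2.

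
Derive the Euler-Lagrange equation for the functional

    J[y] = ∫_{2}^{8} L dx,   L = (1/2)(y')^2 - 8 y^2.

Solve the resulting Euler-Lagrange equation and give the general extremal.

The Lagrangian is L = (1/2)(y')^2 - 8 y^2.
∂L/∂y = -16y.
∂L/∂y' = y'.
The Euler-Lagrange equation d/dx(∂L/∂y') − ∂L/∂y = 0 becomes:
    y'' + 16 y = 0
General solution: y(x) = A sin(4x) + B cos(4x), where A and B are arbitrary constants fixed by the endpoint conditions.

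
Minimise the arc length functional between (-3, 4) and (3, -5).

Arc-length functional: J[y] = ∫ sqrt(1 + (y')^2) dx.
Lagrangian L = sqrt(1 + (y')^2) has no explicit y dependence, so ∂L/∂y = 0 and the Euler-Lagrange equation gives
    d/dx( y' / sqrt(1 + (y')^2) ) = 0  ⇒  y' / sqrt(1 + (y')^2) = const.
Hence y' is constant, so y(x) is affine.
Fitting the endpoints (-3, 4) and (3, -5):
    slope m = ((-5) − 4) / (3 − (-3)) = -3/2,
    intercept c = 4 − m·(-3) = -1/2.
Extremal: y(x) = (-3/2) x - 1/2.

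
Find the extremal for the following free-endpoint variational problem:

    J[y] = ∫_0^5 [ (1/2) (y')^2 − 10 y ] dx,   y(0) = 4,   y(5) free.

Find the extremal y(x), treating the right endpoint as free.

The Lagrangian L = (1/2) (y')^2 − 10 y gives
    ∂L/∂y = −10,   ∂L/∂y' = y'.
Euler-Lagrange: d/dx(y') − (−10) = 0, i.e. y'' + 10 = 0, so
    y(x) = −(10/2) x^2 + C1 x + C2.
Fixed left endpoint y(0) = 4 ⇒ C2 = 4.
The right endpoint x = 5 is free, so the natural (transversality) condition is ∂L/∂y' |_{x=5} = 0, i.e. y'(5) = 0.
Compute y'(x) = −10 x + C1, so y'(5) = −50 + C1 = 0 ⇒ C1 = 50.
Therefore the extremal is
    y(x) = −5 x^2 + 50 x + 4.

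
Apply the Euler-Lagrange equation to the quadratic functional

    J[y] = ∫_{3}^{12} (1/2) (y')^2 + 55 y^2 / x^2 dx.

The Lagrangian is L = (1/2) (y')^2 + 55 y^2 / x^2.
Compute ∂L/∂y = 110y/x^2, ∂L/∂y' = y'.
The Euler-Lagrange equation d/dx(∂L/∂y') − ∂L/∂y = 0 reduces to
    y'' − 110/x^2 · y = 0  (x > 0).
Its general solution is
    y(x) = A x^11 + B x^(-10),
with A, B fixed by the endpoint conditions.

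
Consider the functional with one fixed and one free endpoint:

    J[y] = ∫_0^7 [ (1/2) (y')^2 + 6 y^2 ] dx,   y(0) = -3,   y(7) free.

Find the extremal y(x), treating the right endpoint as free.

The Lagrangian L = (1/2) (y')^2 + 6 y^2 gives
    ∂L/∂y = 12 y,   ∂L/∂y' = y'.
Euler-Lagrange: y'' − 12 y = 0.
With k = sqrt(12), the general solution is
    y(x) = A cosh(sqrt(12) x) + B sinh(sqrt(12) x).
Fixed left endpoint y(0) = -3 ⇒ A = -3.
The right endpoint x = 7 is free, so the natural (transversality) condition is ∂L/∂y' |_{x=7} = 0, i.e. y'(7) = 0.
Compute y'(x) = A k sinh(k x) + B k cosh(k x), so
    y'(7) = A k sinh(k·7) + B k cosh(k·7) = 0
    ⇒ B = −A tanh(k·7) = 3 tanh(sqrt(12)·7).
Therefore the extremal is
    y(x) = −3 cosh(sqrt(12) x) + 3 tanh(sqrt(12)·7) sinh(sqrt(12) x).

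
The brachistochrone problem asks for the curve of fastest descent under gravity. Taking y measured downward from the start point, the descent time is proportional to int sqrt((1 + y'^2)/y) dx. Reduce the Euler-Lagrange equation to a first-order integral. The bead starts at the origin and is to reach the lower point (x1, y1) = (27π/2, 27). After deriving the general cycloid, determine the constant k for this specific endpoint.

The Lagrangian L = sqrt((1 + y'^2) / y) has no explicit x dependence, so the Beltrami identity applies:
    L − y' ∂L/∂y' = C.
Compute ∂L/∂y' = y' / sqrt(y (1 + y'^2)).
Substitute:
    sqrt((1 + y'^2)/y) − y'·y' / sqrt(y (1 + y'^2))
    = (1 + y'^2) / sqrt(y (1 + y'^2)) − y'^2 / sqrt(y (1 + y'^2))
    = 1 / sqrt(y (1 + y'^2)) = C.
Squaring and rearranging gives the first integral
    y (1 + y'^2) = 1/C^2 =: k   (constant).
Solving this first-order ODE by the substitution
    y = (k/2)(1 − cos θ)
yields the cycloid parameterisation
    x(θ) = (k/2)(θ − sin θ),   y(θ) = (k/2)(1 − cos θ).
The constant k is fixed by the endpoint condition.
Now fit the given lower endpoint (x1, y1) = (27π/2, 27). At the bottom of the first arch (θ = π), the parametric equations give
    y(π) = (k/2)(1 − cos π) = k,
    x(π) = (k/2)(π − sin π) = kπ/2.
Matching y(π) = 27 gives k = 27, consistent with x(π) = 27π/2. Therefore the specific cycloid is
    x(θ) = (27/2)(θ − sin θ),   y(θ) = (27/2)(1 − cos θ).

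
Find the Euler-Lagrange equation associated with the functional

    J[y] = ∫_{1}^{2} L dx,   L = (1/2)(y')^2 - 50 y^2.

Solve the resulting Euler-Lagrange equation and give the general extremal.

The Lagrangian is L = (1/2)(y')^2 - 50 y^2.
∂L/∂y = -100y.
∂L/∂y' = y'.
The Euler-Lagrange equation d/dx(∂L/∂y') − ∂L/∂y = 0 becomes:
    y'' + 100 y = 0
General solution: y(x) = A sin(10x) + B cos(10x), where A and B are arbitrary constants fixed by the endpoint conditions.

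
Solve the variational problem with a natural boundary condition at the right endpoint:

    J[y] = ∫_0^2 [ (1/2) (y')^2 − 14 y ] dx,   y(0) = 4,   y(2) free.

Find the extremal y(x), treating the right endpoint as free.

The Lagrangian L = (1/2) (y')^2 − 14 y gives
    ∂L/∂y = −14,   ∂L/∂y' = y'.
Euler-Lagrange: d/dx(y') − (−14) = 0, i.e. y'' + 14 = 0, so
    y(x) = −(14/2) x^2 + C1 x + C2.
Fixed left endpoint y(0) = 4 ⇒ C2 = 4.
The right endpoint x = 2 is free, so the natural (transversality) condition is ∂L/∂y' |_{x=2} = 0, i.e. y'(2) = 0.
Compute y'(x) = −14 x + C1, so y'(2) = −28 + C1 = 0 ⇒ C1 = 28.
Therefore the extremal is
    y(x) = −7 x^2 + 28 x + 4.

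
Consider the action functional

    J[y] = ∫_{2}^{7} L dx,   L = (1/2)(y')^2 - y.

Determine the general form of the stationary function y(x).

The Lagrangian is L = (1/2)(y')^2 - y.
∂L/∂y = -1.
∂L/∂y' = y'.
The Euler-Lagrange equation d/dx(∂L/∂y') − ∂L/∂y = 0 becomes:
    y'' + 1 = 0
General solution: y(x) = -x^2/2 + A x + B, where A and B are arbitrary constants fixed by the endpoint conditions.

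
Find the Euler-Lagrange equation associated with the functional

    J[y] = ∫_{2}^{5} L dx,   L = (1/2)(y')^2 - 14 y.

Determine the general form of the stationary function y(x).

The Lagrangian is L = (1/2)(y')^2 - 14 y.
∂L/∂y = -14.
∂L/∂y' = y'.
The Euler-Lagrange equation d/dx(∂L/∂y') − ∂L/∂y = 0 becomes:
    y'' + 14 = 0
General solution: y(x) = -7 x^2 + A x + B, where A and B are arbitrary constants fixed by the endpoint conditions.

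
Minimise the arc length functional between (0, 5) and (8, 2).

Arc-length functional: J[y] = ∫ sqrt(1 + (y')^2) dx.
Lagrangian L = sqrt(1 + (y')^2) has no explicit y dependence, so ∂L/∂y = 0 and the Euler-Lagrange equation gives
    d/dx( y' / sqrt(1 + (y')^2) ) = 0  ⇒  y' / sqrt(1 + (y')^2) = const.
Hence y' is constant, so y(x) is affine.
Fitting the endpoints (0, 5) and (8, 2):
    slope m = (2 − 5) / (8 − 0) = -3/8,
    intercept c = 5 − m·0 = 5.
Extremal: y(x) = (-3/8) x + 5.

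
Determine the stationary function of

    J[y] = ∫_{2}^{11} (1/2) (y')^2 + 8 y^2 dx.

The Lagrangian is L = (1/2) (y')^2 + 8 y^2.
Compute ∂L/∂y = 16y, ∂L/∂y' = y'.
The Euler-Lagrange equation d/dx(∂L/∂y') − ∂L/∂y = 0 reduces to
    y'' − 16 y = 0.
Its general solution is
    y(x) = A e^(4x) + B e^(−4x),
with A, B fixed by the endpoint conditions.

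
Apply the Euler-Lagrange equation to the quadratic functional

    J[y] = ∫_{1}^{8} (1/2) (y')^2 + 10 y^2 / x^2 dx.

The Lagrangian is L = (1/2) (y')^2 + 10 y^2 / x^2.
Compute ∂L/∂y = 20y/x^2, ∂L/∂y' = y'.
The Euler-Lagrange equation d/dx(∂L/∂y') − ∂L/∂y = 0 reduces to
    y'' − 20/x^2 · y = 0  (x > 0).
Its general solution is
    y(x) = A x^5 + B x^(-4),
with A, B fixed by the endpoint conditions.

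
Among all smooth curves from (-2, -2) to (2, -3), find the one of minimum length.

Arc-length functional: J[y] = ∫ sqrt(1 + (y')^2) dx.
Lagrangian L = sqrt(1 + (y')^2) has no explicit y dependence, so ∂L/∂y = 0 and the Euler-Lagrange equation gives
    d/dx( y' / sqrt(1 + (y')^2) ) = 0  ⇒  y' / sqrt(1 + (y')^2) = const.
Hence y' is constant, so y(x) is affine.
Fitting the endpoints (-2, -2) and (2, -3):
    slope m = ((-3) − (-2)) / (2 − (-2)) = -1/4,
    intercept c = (-2) − m·(-2) = -5/2.
Extremal: y(x) = (-1/4) x - 5/2.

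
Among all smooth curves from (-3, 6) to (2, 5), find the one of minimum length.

Arc-length functional: J[y] = ∫ sqrt(1 + (y')^2) dx.
Lagrangian L = sqrt(1 + (y')^2) has no explicit y dependence, so ∂L/∂y = 0 and the Euler-Lagrange equation gives
    d/dx( y' / sqrt(1 + (y')^2) ) = 0  ⇒  y' / sqrt(1 + (y')^2) = const.
Hence y' is constant, so y(x) is affine.
Fitting the endpoints (-3, 6) and (2, 5):
    slope m = (5 − 6) / (2 − (-3)) = -1/5,
    intercept c = 6 − m·(-3) = 27/5.
Extremal: y(x) = (-1/5) x + 27/5.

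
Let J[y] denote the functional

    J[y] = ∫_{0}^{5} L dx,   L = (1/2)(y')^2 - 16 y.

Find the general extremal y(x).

The Lagrangian is L = (1/2)(y')^2 - 16 y.
∂L/∂y = -16.
∂L/∂y' = y'.
The Euler-Lagrange equation d/dx(∂L/∂y') − ∂L/∂y = 0 becomes:
    y'' + 16 = 0
General solution: y(x) = -8 x^2 + A x + B, where A and B are arbitrary constants fixed by the endpoint conditions.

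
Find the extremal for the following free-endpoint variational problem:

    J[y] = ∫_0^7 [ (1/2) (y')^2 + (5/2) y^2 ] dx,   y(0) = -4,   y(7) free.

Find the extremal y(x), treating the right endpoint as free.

The Lagrangian L = (1/2) (y')^2 + (5/2) y^2 gives
    ∂L/∂y = 5 y,   ∂L/∂y' = y'.
Euler-Lagrange: y'' − 5 y = 0.
With k = sqrt(5), the general solution is
    y(x) = A cosh(sqrt(5) x) + B sinh(sqrt(5) x).
Fixed left endpoint y(0) = -4 ⇒ A = -4.
The right endpoint x = 7 is free, so the natural (transversality) condition is ∂L/∂y' |_{x=7} = 0, i.e. y'(7) = 0.
Compute y'(x) = A k sinh(k x) + B k cosh(k x), so
    y'(7) = A k sinh(k·7) + B k cosh(k·7) = 0
    ⇒ B = −A tanh(k·7) = 4 tanh(sqrt(5)·7).
Therefore the extremal is
    y(x) = −4 cosh(sqrt(5) x) + 4 tanh(sqrt(5)·7) sinh(sqrt(5) x).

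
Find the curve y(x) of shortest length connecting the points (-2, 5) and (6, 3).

Arc-length functional: J[y] = ∫ sqrt(1 + (y')^2) dx.
Lagrangian L = sqrt(1 + (y')^2) has no explicit y dependence, so ∂L/∂y = 0 and the Euler-Lagrange equation gives
    d/dx( y' / sqrt(1 + (y')^2) ) = 0  ⇒  y' / sqrt(1 + (y')^2) = const.
Hence y' is constant, so y(x) is affine.
Fitting the endpoints (-2, 5) and (6, 3):
    slope m = (3 − 5) / (6 − (-2)) = -1/4,
    intercept c = 5 − m·(-2) = 9/2.
Extremal: y(x) = (-1/4) x + 9/2.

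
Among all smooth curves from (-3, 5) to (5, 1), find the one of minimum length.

Arc-length functional: J[y] = ∫ sqrt(1 + (y')^2) dx.
Lagrangian L = sqrt(1 + (y')^2) has no explicit y dependence, so ∂L/∂y = 0 and the Euler-Lagrange equation gives
    d/dx( y' / sqrt(1 + (y')^2) ) = 0  ⇒  y' / sqrt(1 + (y')^2) = const.
Hence y' is constant, so y(x) is affine.
Fitting the endpoints (-3, 5) and (5, 1):
    slope m = (1 − 5) / (5 − (-3)) = -1/2,
    intercept c = 5 − m·(-3) = 7/2.
Extremal: y(x) = (-1/2) x + 7/2.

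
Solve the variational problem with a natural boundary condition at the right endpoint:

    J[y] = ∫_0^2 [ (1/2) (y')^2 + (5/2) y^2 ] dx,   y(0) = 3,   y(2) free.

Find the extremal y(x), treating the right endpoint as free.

The Lagrangian L = (1/2) (y')^2 + (5/2) y^2 gives
    ∂L/∂y = 5 y,   ∂L/∂y' = y'.
Euler-Lagrange: y'' − 5 y = 0.
With k = sqrt(5), the general solution is
    y(x) = A cosh(sqrt(5) x) + B sinh(sqrt(5) x).
Fixed left endpoint y(0) = 3 ⇒ A = 3.
The right endpoint x = 2 is free, so the natural (transversality) condition is ∂L/∂y' |_{x=2} = 0, i.e. y'(2) = 0.
Compute y'(x) = A k sinh(k x) + B k cosh(k x), so
    y'(2) = A k sinh(k·2) + B k cosh(k·2) = 0
    ⇒ B = −A tanh(k·2) = − 3 tanh(sqrt(5)·2).
Therefore the extremal is
    y(x) = 3 cosh(sqrt(5) x) − 3 tanh(sqrt(5)·2) sinh(sqrt(5) x).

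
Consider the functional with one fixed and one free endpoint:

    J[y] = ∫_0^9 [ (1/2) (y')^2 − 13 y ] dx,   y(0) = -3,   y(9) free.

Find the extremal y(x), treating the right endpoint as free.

The Lagrangian L = (1/2) (y')^2 − 13 y gives
    ∂L/∂y = −13,   ∂L/∂y' = y'.
Euler-Lagrange: d/dx(y') − (−13) = 0, i.e. y'' + 13 = 0, so
    y(x) = −(13/2) x^2 + C1 x + C2.
Fixed left endpoint y(0) = -3 ⇒ C2 = -3.
The right endpoint x = 9 is free, so the natural (transversality) condition is ∂L/∂y' |_{x=9} = 0, i.e. y'(9) = 0.
Compute y'(x) = −13 x + C1, so y'(9) = −117 + C1 = 0 ⇒ C1 = 117.
Therefore the extremal is
    y(x) = −(13/2) x^2 + 117 x − 3.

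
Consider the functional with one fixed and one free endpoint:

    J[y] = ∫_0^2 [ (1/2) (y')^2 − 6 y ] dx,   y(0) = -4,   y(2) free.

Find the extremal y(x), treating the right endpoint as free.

The Lagrangian L = (1/2) (y')^2 − 6 y gives
    ∂L/∂y = −6,   ∂L/∂y' = y'.
Euler-Lagrange: d/dx(y') − (−6) = 0, i.e. y'' + 6 = 0, so
    y(x) = −(6/2) x^2 + C1 x + C2.
Fixed left endpoint y(0) = -4 ⇒ C2 = -4.
The right endpoint x = 2 is free, so the natural (transversality) condition is ∂L/∂y' |_{x=2} = 0, i.e. y'(2) = 0.
Compute y'(x) = −6 x + C1, so y'(2) = −12 + C1 = 0 ⇒ C1 = 12.
Therefore the extremal is
    y(x) = −3 x^2 + 12 x − 4.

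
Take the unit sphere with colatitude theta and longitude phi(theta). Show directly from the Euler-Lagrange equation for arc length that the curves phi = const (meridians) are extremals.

On the unit sphere with spherical coordinates (θ, φ), the induced metric is
    ds^2 = dθ^2 + sin^2(θ) dφ^2.
Using θ as the parameter, the arc-length functional becomes
    J[φ] = ∫ sqrt(1 + sin^2(θ) (dφ/dθ)^2) dθ.
So L = sqrt(1 + sin^2(θ) φ'^2). Compute
    ∂L/∂φ = 0  (L has no explicit φ dependence),
    ∂L/∂φ' = sin^2(θ) φ' / sqrt(1 + sin^2(θ) φ'^2).
For the candidate φ(θ) = c (constant), φ' = 0, so ∂L/∂φ' evaluated along the candidate vanishes, and ∂L/∂φ is identically zero. Hence
    d/dθ(∂L/∂φ') − ∂L/∂φ = 0
is satisfied. Therefore meridians φ = const are extremals of arc length — they are geodesics on the sphere.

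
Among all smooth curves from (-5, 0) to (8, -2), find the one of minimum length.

Arc-length functional: J[y] = ∫ sqrt(1 + (y')^2) dx.
Lagrangian L = sqrt(1 + (y')^2) has no explicit y dependence, so ∂L/∂y = 0 and the Euler-Lagrange equation gives
    d/dx( y' / sqrt(1 + (y')^2) ) = 0  ⇒  y' / sqrt(1 + (y')^2) = const.
Hence y' is constant, so y(x) is affine.
Fitting the endpoints (-5, 0) and (8, -2):
    slope m = ((-2) − 0) / (8 − (-5)) = -2/13,
    intercept c = 0 − m·(-5) = -10/13.
Extremal: y(x) = (-2/13) x - 10/13.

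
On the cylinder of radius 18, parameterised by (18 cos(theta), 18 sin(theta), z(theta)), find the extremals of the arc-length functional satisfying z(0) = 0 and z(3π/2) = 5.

Parameterise the cylinder of radius R = 18 as
    r(θ) = (18 cos θ, 18 sin θ, z(θ)).
The arc-length element is
    ds = sqrt(324 + (dz/dθ)^2) dθ,
so the Lagrangian is L = sqrt(324 + z'^2).
L depends on z' only, not on z or θ, so ∂L/∂z = 0 and
    ∂L/∂z' = z' / sqrt(324 + z'^2).
The Euler-Lagrange equation gives
    d/dθ( z' / sqrt(324 + z'^2) ) = 0,
so z' is constant. Integrating once:
    z(θ) = a θ + b,
a helix on the cylinder (a straight line when the cylinder is unrolled). The constants a, b are determined by the endpoint conditions.
With endpoint conditions z(0) = 0 and z(3π/2) = 5: from z(0) = b we get b = 0, and a·3π/2 + 0 = 5 gives a = 10/(3π), so
    z(θ) = (10/(3π)) θ.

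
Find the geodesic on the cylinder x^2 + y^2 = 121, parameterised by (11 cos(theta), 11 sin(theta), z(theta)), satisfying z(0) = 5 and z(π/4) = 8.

Parameterise the cylinder of radius R = 11 as
    r(θ) = (11 cos θ, 11 sin θ, z(θ)).
The arc-length element is
    ds = sqrt(121 + (dz/dθ)^2) dθ,
so the Lagrangian is L = sqrt(121 + z'^2).
L depends on z' only, not on z or θ, so ∂L/∂z = 0 and
    ∂L/∂z' = z' / sqrt(121 + z'^2).
The Euler-Lagrange equation gives
    d/dθ( z' / sqrt(121 + z'^2) ) = 0,
so z' is constant. Integrating once:
    z(θ) = a θ + b,
a helix on the cylinder (a straight line when the cylinder is unrolled). The constants a, b are determined by the endpoint conditions.
With endpoint conditions z(0) = 5 and z(π/4) = 8: from z(0) = b we get b = 5, and a·π/4 + 5 = 8 gives a = 12/π, so
    z(θ) = (12/π) θ + 5.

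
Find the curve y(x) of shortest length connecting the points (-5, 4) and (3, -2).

Arc-length functional: J[y] = ∫ sqrt(1 + (y')^2) dx.
Lagrangian L = sqrt(1 + (y')^2) has no explicit y dependence, so ∂L/∂y = 0 and the Euler-Lagrange equation gives
    d/dx( y' / sqrt(1 + (y')^2) ) = 0  ⇒  y' / sqrt(1 + (y')^2) = const.
Hence y' is constant, so y(x) is affine.
Fitting the endpoints (-5, 4) and (3, -2):
    slope m = ((-2) − 4) / (3 − (-5)) = -3/4,
    intercept c = 4 − m·(-5) = 1/4.
Extremal: y(x) = (-3/4) x + 1/4.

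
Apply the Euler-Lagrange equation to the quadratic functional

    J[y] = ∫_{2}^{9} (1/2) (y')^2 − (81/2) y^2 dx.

The Lagrangian is L = (1/2) (y')^2 − (81/2) y^2.
Compute ∂L/∂y = -81y, ∂L/∂y' = y'.
The Euler-Lagrange equation d/dx(∂L/∂y') − ∂L/∂y = 0 reduces to
    y'' + 81 y = 0.
Its general solution is
    y(x) = A sin(9x) + B cos(9x),
with A, B fixed by the endpoint conditions.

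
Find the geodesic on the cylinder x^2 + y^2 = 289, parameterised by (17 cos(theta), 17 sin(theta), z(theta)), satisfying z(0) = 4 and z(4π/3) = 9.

Parameterise the cylinder of radius R = 17 as
    r(θ) = (17 cos θ, 17 sin θ, z(θ)).
The arc-length element is
    ds = sqrt(289 + (dz/dθ)^2) dθ,
so the Lagrangian is L = sqrt(289 + z'^2).
L depends on z' only, not on z or θ, so ∂L/∂z = 0 and
    ∂L/∂z' = z' / sqrt(289 + z'^2).
The Euler-Lagrange equation gives
    d/dθ( z' / sqrt(289 + z'^2) ) = 0,
so z' is constant. Integrating once:
    z(θ) = a θ + b,
a helix on the cylinder (a straight line when the cylinder is unrolled). The constants a, b are determined by the endpoint conditions.
With endpoint conditions z(0) = 4 and z(4π/3) = 9: from z(0) = b we get b = 4, and a·4π/3 + 4 = 9 gives a = 15/(4π), so
    z(θ) = (15/(4π)) θ + 4.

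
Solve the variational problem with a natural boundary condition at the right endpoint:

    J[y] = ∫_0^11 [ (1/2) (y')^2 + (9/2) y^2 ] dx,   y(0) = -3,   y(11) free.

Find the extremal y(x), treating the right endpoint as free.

The Lagrangian L = (1/2) (y')^2 + (9/2) y^2 gives
    ∂L/∂y = 9 y,   ∂L/∂y' = y'.
Euler-Lagrange: y'' − 9 y = 0.
With k = 3, the general solution is
    y(x) = A cosh(3 x) + B sinh(3 x).
Fixed left endpoint y(0) = -3 ⇒ A = -3.
The right endpoint x = 11 is free, so the natural (transversality) condition is ∂L/∂y' |_{x=11} = 0, i.e. y'(11) = 0.
Compute y'(x) = A k sinh(k x) + B k cosh(k x), so
    y'(11) = A k sinh(k·11) + B k cosh(k·11) = 0
    ⇒ B = −A tanh(k·11) = 3 tanh(3·11).
Therefore the extremal is
    y(x) = −3 cosh(3 x) + 3 tanh(3·11) sinh(3 x).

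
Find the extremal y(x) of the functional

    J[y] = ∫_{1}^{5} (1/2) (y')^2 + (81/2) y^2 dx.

The Lagrangian is L = (1/2) (y')^2 + (81/2) y^2.
Compute ∂L/∂y = 81y, ∂L/∂y' = y'.
The Euler-Lagrange equation d/dx(∂L/∂y') − ∂L/∂y = 0 reduces to
    y'' − 81 y = 0.
Its general solution is
    y(x) = A e^(9x) + B e^(−9x),
with A, B fixed by the endpoint conditions.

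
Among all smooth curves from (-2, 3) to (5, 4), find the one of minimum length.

Arc-length functional: J[y] = ∫ sqrt(1 + (y')^2) dx.
Lagrangian L = sqrt(1 + (y')^2) has no explicit y dependence, so ∂L/∂y = 0 and the Euler-Lagrange equation gives
    d/dx( y' / sqrt(1 + (y')^2) ) = 0  ⇒  y' / sqrt(1 + (y')^2) = const.
Hence y' is constant, so y(x) is affine.
Fitting the endpoints (-2, 3) and (5, 4):
    slope m = (4 − 3) / (5 − (-2)) = 1/7,
    intercept c = 3 − m·(-2) = 23/7.
Extremal: y(x) = (1/7) x + 23/7.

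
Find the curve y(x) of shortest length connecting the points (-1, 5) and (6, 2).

Arc-length functional: J[y] = ∫ sqrt(1 + (y')^2) dx.
Lagrangian L = sqrt(1 + (y')^2) has no explicit y dependence, so ∂L/∂y = 0 and the Euler-Lagrange equation gives
    d/dx( y' / sqrt(1 + (y')^2) ) = 0  ⇒  y' / sqrt(1 + (y')^2) = const.
Hence y' is constant, so y(x) is affine.
Fitting the endpoints (-1, 5) and (6, 2):
    slope m = (2 − 5) / (6 − (-1)) = -3/7,
    intercept c = 5 − m·(-1) = 32/7.
Extremal: y(x) = (-3/7) x + 32/7.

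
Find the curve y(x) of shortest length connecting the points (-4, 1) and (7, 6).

Arc-length functional: J[y] = ∫ sqrt(1 + (y')^2) dx.
Lagrangian L = sqrt(1 + (y')^2) has no explicit y dependence, so ∂L/∂y = 0 and the Euler-Lagrange equation gives
    d/dx( y' / sqrt(1 + (y')^2) ) = 0  ⇒  y' / sqrt(1 + (y')^2) = const.
Hence y' is constant, so y(x) is affine.
Fitting the endpoints (-4, 1) and (7, 6):
    slope m = (6 − 1) / (7 − (-4)) = 5/11,
    intercept c = 1 − m·(-4) = 31/11.
Extremal: y(x) = (5/11) x + 31/11.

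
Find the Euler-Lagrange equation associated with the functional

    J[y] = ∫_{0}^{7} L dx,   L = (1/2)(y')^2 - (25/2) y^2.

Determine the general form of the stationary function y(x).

The Lagrangian is L = (1/2)(y')^2 - (25/2) y^2.
∂L/∂y = -25y.
∂L/∂y' = y'.
The Euler-Lagrange equation d/dx(∂L/∂y') − ∂L/∂y = 0 becomes:
    y'' + 25 y = 0
General solution: y(x) = A sin(5x) + B cos(5x), where A and B are arbitrary constants fixed by the endpoint conditions.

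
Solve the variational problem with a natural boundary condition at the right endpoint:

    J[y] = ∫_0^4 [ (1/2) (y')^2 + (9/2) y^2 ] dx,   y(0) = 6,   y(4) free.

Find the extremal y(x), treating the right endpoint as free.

The Lagrangian L = (1/2) (y')^2 + (9/2) y^2 gives
    ∂L/∂y = 9 y,   ∂L/∂y' = y'.
Euler-Lagrange: y'' − 9 y = 0.
With k = 3, the general solution is
    y(x) = A cosh(3 x) + B sinh(3 x).
Fixed left endpoint y(0) = 6 ⇒ A = 6.
The right endpoint x = 4 is free, so the natural (transversality) condition is ∂L/∂y' |_{x=4} = 0, i.e. y'(4) = 0.
Compute y'(x) = A k sinh(k x) + B k cosh(k x), so
    y'(4) = A k sinh(k·4) + B k cosh(k·4) = 0
    ⇒ B = −A tanh(k·4) = − 6 tanh(3·4).
Therefore the extremal is
    y(x) = 6 cosh(3 x) − 6 tanh(3·4) sinh(3 x).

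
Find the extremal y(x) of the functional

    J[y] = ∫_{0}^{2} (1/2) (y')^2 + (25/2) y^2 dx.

The Lagrangian is L = (1/2) (y')^2 + (25/2) y^2.
Compute ∂L/∂y = 25y, ∂L/∂y' = y'.
The Euler-Lagrange equation d/dx(∂L/∂y') − ∂L/∂y = 0 reduces to
    y'' − 25 y = 0.
Its general solution is
    y(x) = A e^(5x) + B e^(−5x),
with A, B fixed by the endpoint conditions.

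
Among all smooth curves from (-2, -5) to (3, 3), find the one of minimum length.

Arc-length functional: J[y] = ∫ sqrt(1 + (y')^2) dx.
Lagrangian L = sqrt(1 + (y')^2) has no explicit y dependence, so ∂L/∂y = 0 and the Euler-Lagrange equation gives
    d/dx( y' / sqrt(1 + (y')^2) ) = 0  ⇒  y' / sqrt(1 + (y')^2) = const.
Hence y' is constant, so y(x) is affine.
Fitting the endpoints (-2, -5) and (3, 3):
    slope m = (3 − (-5)) / (3 − (-2)) = 8/5,
    intercept c = (-5) − m·(-2) = -9/5.
Extremal: y(x) = (8/5) x - 9/5.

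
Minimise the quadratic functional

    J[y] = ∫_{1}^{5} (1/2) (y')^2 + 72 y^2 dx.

The Lagrangian is L = (1/2) (y')^2 + 72 y^2.
Compute ∂L/∂y = 144y, ∂L/∂y' = y'.
The Euler-Lagrange equation d/dx(∂L/∂y') − ∂L/∂y = 0 reduces to
    y'' − 144 y = 0.
Its general solution is
    y(x) = A e^(12x) + B e^(−12x),
with A, B fixed by the endpoint conditions.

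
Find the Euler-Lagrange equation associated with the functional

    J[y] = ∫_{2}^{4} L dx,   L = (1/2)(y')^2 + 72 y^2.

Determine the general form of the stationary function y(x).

The Lagrangian is L = (1/2)(y')^2 + 72 y^2.
∂L/∂y = 144y.
∂L/∂y' = y'.
The Euler-Lagrange equation d/dx(∂L/∂y') − ∂L/∂y = 0 becomes:
    y'' - 144 y = 0
General solution: y(x) = A e^(12x) + B e^(-12x), where A and B are arbitrary constants fixed by the endpoint conditions.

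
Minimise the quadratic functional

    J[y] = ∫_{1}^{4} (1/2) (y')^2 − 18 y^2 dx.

The Lagrangian is L = (1/2) (y')^2 − 18 y^2.
Compute ∂L/∂y = -36y, ∂L/∂y' = y'.
The Euler-Lagrange equation d/dx(∂L/∂y') − ∂L/∂y = 0 reduces to
    y'' + 36 y = 0.
Its general solution is
    y(x) = A sin(6x) + B cos(6x),
with A, B fixed by the endpoint conditions.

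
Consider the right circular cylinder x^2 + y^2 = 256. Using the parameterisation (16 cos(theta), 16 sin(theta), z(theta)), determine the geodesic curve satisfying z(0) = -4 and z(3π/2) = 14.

Parameterise the cylinder of radius R = 16 as
    r(θ) = (16 cos θ, 16 sin θ, z(θ)).
The arc-length element is
    ds = sqrt(256 + (dz/dθ)^2) dθ,
so the Lagrangian is L = sqrt(256 + z'^2).
L depends on z' only, not on z or θ, so ∂L/∂z = 0 and
    ∂L/∂z' = z' / sqrt(256 + z'^2).
The Euler-Lagrange equation gives
    d/dθ( z' / sqrt(256 + z'^2) ) = 0,
so z' is constant. Integrating once:
    z(θ) = a θ + b,
a helix on the cylinder (a straight line when the cylinder is unrolled). The constants a, b are determined by the endpoint conditions.
With endpoint conditions z(0) = -4 and z(3π/2) = 14: from z(0) = b we get b = -4, and a·3π/2 + -4 = 14 gives a = 12/π, so
    z(θ) = (12/π) θ − 4.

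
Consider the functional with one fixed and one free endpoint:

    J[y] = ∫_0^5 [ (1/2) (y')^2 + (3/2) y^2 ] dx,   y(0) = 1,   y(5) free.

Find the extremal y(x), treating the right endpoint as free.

The Lagrangian L = (1/2) (y')^2 + (3/2) y^2 gives
    ∂L/∂y = 3 y,   ∂L/∂y' = y'.
Euler-Lagrange: y'' − 3 y = 0.
With k = sqrt(3), the general solution is
    y(x) = A cosh(sqrt(3) x) + B sinh(sqrt(3) x).
Fixed left endpoint y(0) = 1 ⇒ A = 1.
The right endpoint x = 5 is free, so the natural (transversality) condition is ∂L/∂y' |_{x=5} = 0, i.e. y'(5) = 0.
Compute y'(x) = A k sinh(k x) + B k cosh(k x), so
    y'(5) = A k sinh(k·5) + B k cosh(k·5) = 0
    ⇒ B = −A tanh(k·5) = − tanh(sqrt(3)·5).
Therefore the extremal is
    y(x) = cosh(sqrt(3) x) − tanh(sqrt(3)·5) sinh(sqrt(3) x).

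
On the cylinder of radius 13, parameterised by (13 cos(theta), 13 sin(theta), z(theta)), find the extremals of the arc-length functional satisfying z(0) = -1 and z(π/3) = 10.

Parameterise the cylinder of radius R = 13 as
    r(θ) = (13 cos θ, 13 sin θ, z(θ)).
The arc-length element is
    ds = sqrt(169 + (dz/dθ)^2) dθ,
so the Lagrangian is L = sqrt(169 + z'^2).
L depends on z' only, not on z or θ, so ∂L/∂z = 0 and
    ∂L/∂z' = z' / sqrt(169 + z'^2).
The Euler-Lagrange equation gives
    d/dθ( z' / sqrt(169 + z'^2) ) = 0,
so z' is constant. Integrating once:
    z(θ) = a θ + b,
a helix on the cylinder (a straight line when the cylinder is unrolled). The constants a, b are determined by the endpoint conditions.
With endpoint conditions z(0) = -1 and z(π/3) = 10: from z(0) = b we get b = -1, and a·π/3 + -1 = 10 gives a = 33/π, so
    z(θ) = (33/π) θ − 1.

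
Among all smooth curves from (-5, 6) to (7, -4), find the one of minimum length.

Arc-length functional: J[y] = ∫ sqrt(1 + (y')^2) dx.
Lagrangian L = sqrt(1 + (y')^2) has no explicit y dependence, so ∂L/∂y = 0 and the Euler-Lagrange equation gives
    d/dx( y' / sqrt(1 + (y')^2) ) = 0  ⇒  y' / sqrt(1 + (y')^2) = const.
Hence y' is constant, so y(x) is affine.
Fitting the endpoints (-5, 6) and (7, -4):
    slope m = ((-4) − 6) / (7 − (-5)) = -5/6,
    intercept c = 6 − m·(-5) = 11/6.
Extremal: y(x) = (-5/6) x + 11/6.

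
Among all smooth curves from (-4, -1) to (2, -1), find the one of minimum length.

Arc-length functional: J[y] = ∫ sqrt(1 + (y')^2) dx.
Lagrangian L = sqrt(1 + (y')^2) has no explicit y dependence, so ∂L/∂y = 0 and the Euler-Lagrange equation gives
    d/dx( y' / sqrt(1 + (y')^2) ) = 0  ⇒  y' / sqrt(1 + (y')^2) = const.
Hence y' is constant, so y(x) is affine.
Fitting the endpoints (-4, -1) and (2, -1):
    slope m = ((-1) − (-1)) / (2 − (-4)) = 0,
    intercept c = (-1) − m·(-4) = -1.
Extremal: y(x) = -1.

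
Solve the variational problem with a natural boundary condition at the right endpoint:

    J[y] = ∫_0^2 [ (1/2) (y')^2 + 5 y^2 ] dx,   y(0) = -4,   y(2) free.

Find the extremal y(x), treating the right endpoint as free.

The Lagrangian L = (1/2) (y')^2 + 5 y^2 gives
    ∂L/∂y = 10 y,   ∂L/∂y' = y'.
Euler-Lagrange: y'' − 10 y = 0.
With k = sqrt(10), the general solution is
    y(x) = A cosh(sqrt(10) x) + B sinh(sqrt(10) x).
Fixed left endpoint y(0) = -4 ⇒ A = -4.
The right endpoint x = 2 is free, so the natural (transversality) condition is ∂L/∂y' |_{x=2} = 0, i.e. y'(2) = 0.
Compute y'(x) = A k sinh(k x) + B k cosh(k x), so
    y'(2) = A k sinh(k·2) + B k cosh(k·2) = 0
    ⇒ B = −A tanh(k·2) = 4 tanh(sqrt(10)·2).
Therefore the extremal is
    y(x) = −4 cosh(sqrt(10) x) + 4 tanh(sqrt(10)·2) sinh(sqrt(10) x).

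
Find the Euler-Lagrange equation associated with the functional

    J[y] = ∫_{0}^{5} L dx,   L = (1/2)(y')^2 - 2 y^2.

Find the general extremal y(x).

The Lagrangian is L = (1/2)(y')^2 - 2 y^2.
∂L/∂y = -4y.
∂L/∂y' = y'.
The Euler-Lagrange equation d/dx(∂L/∂y') − ∂L/∂y = 0 becomes:
    y'' + 4 y = 0
General solution: y(x) = A sin(2x) + B cos(2x), where A and B are arbitrary constants fixed by the endpoint conditions.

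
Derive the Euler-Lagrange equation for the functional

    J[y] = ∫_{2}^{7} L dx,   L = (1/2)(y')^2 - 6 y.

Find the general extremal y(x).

The Lagrangian is L = (1/2)(y')^2 - 6 y.
∂L/∂y = -6.
∂L/∂y' = y'.
The Euler-Lagrange equation d/dx(∂L/∂y') − ∂L/∂y = 0 becomes:
    y'' + 6 = 0
General solution: y(x) = -3 x^2 + A x + B, where A and B are arbitrary constants fixed by the endpoint conditions.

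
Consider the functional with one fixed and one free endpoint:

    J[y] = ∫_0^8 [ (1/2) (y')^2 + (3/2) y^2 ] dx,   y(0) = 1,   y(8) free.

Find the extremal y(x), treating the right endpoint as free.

The Lagrangian L = (1/2) (y')^2 + (3/2) y^2 gives
    ∂L/∂y = 3 y,   ∂L/∂y' = y'.
Euler-Lagrange: y'' − 3 y = 0.
With k = sqrt(3), the general solution is
    y(x) = A cosh(sqrt(3) x) + B sinh(sqrt(3) x).
Fixed left endpoint y(0) = 1 ⇒ A = 1.
The right endpoint x = 8 is free, so the natural (transversality) condition is ∂L/∂y' |_{x=8} = 0, i.e. y'(8) = 0.
Compute y'(x) = A k sinh(k x) + B k cosh(k x), so
    y'(8) = A k sinh(k·8) + B k cosh(k·8) = 0
    ⇒ B = −A tanh(k·8) = − tanh(sqrt(3)·8).
Therefore the extremal is
    y(x) = cosh(sqrt(3) x) − tanh(sqrt(3)·8) sinh(sqrt(3) x).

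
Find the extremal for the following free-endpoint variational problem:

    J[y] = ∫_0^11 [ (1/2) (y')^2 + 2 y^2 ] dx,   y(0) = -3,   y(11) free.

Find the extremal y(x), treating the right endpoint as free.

The Lagrangian L = (1/2) (y')^2 + 2 y^2 gives
    ∂L/∂y = 4 y,   ∂L/∂y' = y'.
Euler-Lagrange: y'' − 4 y = 0.
With k = 2, the general solution is
    y(x) = A cosh(2 x) + B sinh(2 x).
Fixed left endpoint y(0) = -3 ⇒ A = -3.
The right endpoint x = 11 is free, so the natural (transversality) condition is ∂L/∂y' |_{x=11} = 0, i.e. y'(11) = 0.
Compute y'(x) = A k sinh(k x) + B k cosh(k x), so
    y'(11) = A k sinh(k·11) + B k cosh(k·11) = 0
    ⇒ B = −A tanh(k·11) = 3 tanh(2·11).
Therefore the extremal is
    y(x) = −3 cosh(2 x) + 3 tanh(2·11) sinh(2 x).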